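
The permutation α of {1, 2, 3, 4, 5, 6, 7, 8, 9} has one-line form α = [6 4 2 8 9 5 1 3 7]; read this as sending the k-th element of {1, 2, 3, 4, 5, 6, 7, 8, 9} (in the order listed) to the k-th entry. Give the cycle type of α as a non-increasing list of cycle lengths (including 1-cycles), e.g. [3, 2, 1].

[5, 4]

The disjoint cycles are (1, 6, 5, 9, 7)(2, 4, 8, 3), with lengths 5, 4 in non-increasing order.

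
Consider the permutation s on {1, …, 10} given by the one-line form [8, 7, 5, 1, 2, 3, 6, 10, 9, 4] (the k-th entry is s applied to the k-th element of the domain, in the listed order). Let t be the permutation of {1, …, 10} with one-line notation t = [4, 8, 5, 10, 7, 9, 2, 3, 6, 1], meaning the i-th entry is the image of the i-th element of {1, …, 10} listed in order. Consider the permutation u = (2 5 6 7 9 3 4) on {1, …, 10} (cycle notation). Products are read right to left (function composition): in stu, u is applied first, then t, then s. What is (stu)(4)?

(stu)(4) = s(t(u(4))). u(4) = 2, then t(2) = 8, then s(8) = 10, so the result is 10.

10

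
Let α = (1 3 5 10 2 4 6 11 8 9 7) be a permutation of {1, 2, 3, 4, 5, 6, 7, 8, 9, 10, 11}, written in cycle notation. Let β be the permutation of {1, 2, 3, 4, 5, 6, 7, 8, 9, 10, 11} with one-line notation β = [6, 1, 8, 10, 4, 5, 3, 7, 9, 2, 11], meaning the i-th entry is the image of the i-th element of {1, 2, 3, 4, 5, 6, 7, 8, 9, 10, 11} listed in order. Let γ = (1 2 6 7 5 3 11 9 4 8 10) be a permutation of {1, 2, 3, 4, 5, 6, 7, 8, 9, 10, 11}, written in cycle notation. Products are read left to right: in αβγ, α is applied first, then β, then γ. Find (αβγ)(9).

Apply the permutations in order: α(9) = 7, then β(7) = 3, then γ(3) = 11. So (αβγ)(9) = 11.

11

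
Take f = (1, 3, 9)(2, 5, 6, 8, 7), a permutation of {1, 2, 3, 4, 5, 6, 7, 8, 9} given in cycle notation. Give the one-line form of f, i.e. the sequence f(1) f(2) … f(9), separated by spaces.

Image by image: 1→3, 2→5, 3→9, 4→4, 5→6, 6→8, 7→2, 8→7, 9→1.
Listing these in domain order gives 3 5 9 4 6 8 2 7 1.

3 5 9 4 6 8 2 7 1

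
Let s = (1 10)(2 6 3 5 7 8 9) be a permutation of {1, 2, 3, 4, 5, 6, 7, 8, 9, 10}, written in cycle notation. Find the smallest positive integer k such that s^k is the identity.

The cycle type of s is (7, 2, 1).
Since disjoint cycles commute, ord(s) = lcm(7, 2) = 14.

14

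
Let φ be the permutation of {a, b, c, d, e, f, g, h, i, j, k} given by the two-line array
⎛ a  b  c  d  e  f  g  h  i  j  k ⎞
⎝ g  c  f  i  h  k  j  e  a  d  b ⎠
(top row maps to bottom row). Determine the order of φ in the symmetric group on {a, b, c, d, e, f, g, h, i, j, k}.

20

The disjoint-cycle form of φ has cycle lengths 5, 4, 2.
The order is lcm(5, 4, 2) = 20.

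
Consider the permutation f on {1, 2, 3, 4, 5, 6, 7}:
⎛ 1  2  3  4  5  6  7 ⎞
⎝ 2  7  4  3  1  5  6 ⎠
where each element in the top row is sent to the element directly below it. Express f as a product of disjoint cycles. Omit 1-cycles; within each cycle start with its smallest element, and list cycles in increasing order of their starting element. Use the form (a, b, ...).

(1, 2, 7, 6, 5)(3, 4)

Start at 1 and follow images: 1 → 2 → 7 → 6 → 5 → 1, giving the cycle (1, 2, 7, 6, 5).
Repeating from the next unused element and collecting all non-trivial cycles gives (1, 2, 7, 6, 5)(3, 4).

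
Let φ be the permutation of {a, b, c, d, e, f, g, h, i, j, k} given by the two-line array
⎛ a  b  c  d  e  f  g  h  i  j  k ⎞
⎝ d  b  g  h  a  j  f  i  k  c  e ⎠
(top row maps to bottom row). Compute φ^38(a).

Tracing a → d → … returns to a after 6 steps, so a lies in a 6-cycle (a, d, h, i, k, e).
On a 6-cycle, φ^6 is the identity, so φ^38 = φ^2 there (38 ≡ 2 mod 6).
Advancing 2 steps from a: a → d → h.

h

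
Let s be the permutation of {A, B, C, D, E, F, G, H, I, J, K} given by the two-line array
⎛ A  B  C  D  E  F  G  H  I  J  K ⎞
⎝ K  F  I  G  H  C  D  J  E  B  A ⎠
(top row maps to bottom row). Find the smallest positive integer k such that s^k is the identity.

Writing s as disjoint cycles, the cycle lengths are 7, 2, 2.
The order of s is the least common multiple of its cycle lengths: lcm(7, 2, 2) = 14.

14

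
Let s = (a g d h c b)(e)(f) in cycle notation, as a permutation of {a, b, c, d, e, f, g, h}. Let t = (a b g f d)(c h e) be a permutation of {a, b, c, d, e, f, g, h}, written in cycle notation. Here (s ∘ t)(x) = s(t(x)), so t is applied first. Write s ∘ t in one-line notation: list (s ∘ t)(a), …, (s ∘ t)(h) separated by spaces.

a d c g b h f e

For each element, apply t then s: a → b → a; b → g → d; c → h → c; d → a → g; e → c → b; f → d → h; g → f → f; h → e → e.
Collecting the images, s ∘ t = [a d c g b h f e].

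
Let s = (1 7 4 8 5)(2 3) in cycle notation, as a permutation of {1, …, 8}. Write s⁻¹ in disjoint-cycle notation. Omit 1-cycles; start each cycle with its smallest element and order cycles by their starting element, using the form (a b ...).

(1 5 8 4 7)(2 3)

The inverse reverses each cycle.
Reversing each cycle of s and rotating so the smallest element leads gives (1 5 8 4 7)(2 3).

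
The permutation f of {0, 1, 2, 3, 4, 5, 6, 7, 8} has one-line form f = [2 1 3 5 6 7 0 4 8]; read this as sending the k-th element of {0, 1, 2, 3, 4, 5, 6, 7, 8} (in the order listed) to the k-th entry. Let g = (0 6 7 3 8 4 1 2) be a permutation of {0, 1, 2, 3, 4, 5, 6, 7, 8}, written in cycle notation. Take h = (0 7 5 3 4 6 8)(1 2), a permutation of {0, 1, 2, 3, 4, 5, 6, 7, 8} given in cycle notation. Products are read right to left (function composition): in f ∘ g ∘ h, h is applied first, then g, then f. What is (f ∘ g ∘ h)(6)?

Chase 6: h(6) = 8; g(8) = 4; f(4) = 6. Hence (f ∘ g ∘ h)(6) = 6.

6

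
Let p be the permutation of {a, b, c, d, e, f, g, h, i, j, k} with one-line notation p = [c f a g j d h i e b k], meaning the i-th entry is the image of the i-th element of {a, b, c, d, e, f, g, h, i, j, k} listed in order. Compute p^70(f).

j

Tracing f → d → … returns to f after 8 steps, so f lies in an 8-cycle (b, f, d, g, h, i, e, j).
On an 8-cycle, p^8 is the identity, so p^70 = p^6 there (70 ≡ 6 mod 8).
Advancing 6 steps from f: f → d → g → h → i → e → j.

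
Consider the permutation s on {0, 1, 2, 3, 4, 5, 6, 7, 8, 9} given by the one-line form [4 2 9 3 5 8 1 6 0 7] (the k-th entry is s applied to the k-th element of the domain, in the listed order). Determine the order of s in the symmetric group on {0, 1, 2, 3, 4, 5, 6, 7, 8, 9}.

Decomposing into disjoint cycles gives cycle lengths 5, 4, 1.
The order is lcm(5, 4) = 20.

20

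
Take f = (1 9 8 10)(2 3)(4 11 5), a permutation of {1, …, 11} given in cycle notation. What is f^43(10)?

8

10 lies in the 4-cycle (1 9 8 10).
On a 4-cycle, f^4 is the identity, so f^43 = f^3 there (43 ≡ 3 mod 4).
Stepping 3 places around the cycle: 10 → 1 → 9 → 8.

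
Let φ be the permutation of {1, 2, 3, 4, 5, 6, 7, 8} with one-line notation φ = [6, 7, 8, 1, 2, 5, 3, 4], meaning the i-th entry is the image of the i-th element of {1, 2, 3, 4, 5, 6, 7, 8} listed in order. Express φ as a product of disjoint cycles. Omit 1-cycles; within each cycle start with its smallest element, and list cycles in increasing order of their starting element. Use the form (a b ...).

From 1: 1 → 6 → 5 → 2 → 7 → 3 → 8 → 4 → 1, closing the cycle (1 6 5 2 7 3 8 4).
Continuing from each remaining unvisited element yields (1 6 5 2 7 3 8 4).

(1 6 5 2 7 3 8 4)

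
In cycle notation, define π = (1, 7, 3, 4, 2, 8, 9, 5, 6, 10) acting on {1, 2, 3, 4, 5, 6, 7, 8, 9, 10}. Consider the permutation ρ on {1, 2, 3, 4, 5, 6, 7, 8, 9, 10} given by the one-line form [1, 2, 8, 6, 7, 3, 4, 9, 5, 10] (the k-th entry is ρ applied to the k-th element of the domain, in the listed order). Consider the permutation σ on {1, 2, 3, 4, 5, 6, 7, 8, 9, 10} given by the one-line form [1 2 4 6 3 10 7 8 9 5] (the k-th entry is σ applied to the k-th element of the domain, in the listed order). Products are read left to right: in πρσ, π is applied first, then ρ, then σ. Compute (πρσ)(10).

(πρσ)(10) = σ(ρ(π(10))). π(10) = 1, then ρ(1) = 1, then σ(1) = 1, so the result is 1.

1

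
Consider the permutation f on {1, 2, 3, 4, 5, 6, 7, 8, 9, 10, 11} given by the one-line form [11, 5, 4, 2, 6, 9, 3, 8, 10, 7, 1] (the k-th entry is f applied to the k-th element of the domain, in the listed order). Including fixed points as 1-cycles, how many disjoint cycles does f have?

3

The cycle decomposition is (1, 11)(2, 5, 6, 9, 10, 7, 3, 4)(8), which has 3 cycles (counting 1-cycles).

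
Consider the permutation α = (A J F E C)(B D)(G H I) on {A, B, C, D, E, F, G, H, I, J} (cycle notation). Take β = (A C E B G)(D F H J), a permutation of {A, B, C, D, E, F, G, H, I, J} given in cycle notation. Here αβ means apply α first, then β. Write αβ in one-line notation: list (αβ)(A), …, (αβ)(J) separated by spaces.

D F C G E B J I A H

(αβ)(x) = β(α(x)). Computing each image: β(α(A)) = β(J) = D, β(α(B)) = β(D) = F, β(α(C)) = β(A) = C, β(α(D)) = β(B) = G, β(α(E)) = β(C) = E, β(α(F)) = β(E) = B, β(α(G)) = β(H) = J, β(α(H)) = β(I) = I, β(α(I)) = β(G) = A, β(α(J)) = β(F) = H.
Hence αβ = [D F C G E B J I A H].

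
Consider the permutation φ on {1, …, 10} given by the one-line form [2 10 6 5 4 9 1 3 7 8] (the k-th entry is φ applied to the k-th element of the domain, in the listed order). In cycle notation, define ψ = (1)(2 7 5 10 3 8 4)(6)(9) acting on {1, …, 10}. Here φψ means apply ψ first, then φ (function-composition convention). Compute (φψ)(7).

ψ(7) = 5, then φ(5) = 4; composing gives (φψ)(7) = 4.

4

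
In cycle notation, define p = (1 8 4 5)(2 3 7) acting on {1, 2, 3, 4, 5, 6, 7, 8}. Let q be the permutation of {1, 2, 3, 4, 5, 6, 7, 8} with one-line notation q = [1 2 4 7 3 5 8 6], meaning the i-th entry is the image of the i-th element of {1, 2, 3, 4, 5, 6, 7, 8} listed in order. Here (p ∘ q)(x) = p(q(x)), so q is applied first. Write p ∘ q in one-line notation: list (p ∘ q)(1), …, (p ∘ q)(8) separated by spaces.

8 3 5 2 7 1 4 6

(p ∘ q)(x) = p(q(x)). Computing each image: p(q(1)) = p(1) = 8, p(q(2)) = p(2) = 3, p(q(3)) = p(4) = 5, p(q(4)) = p(7) = 2, p(q(5)) = p(3) = 7, p(q(6)) = p(5) = 1, p(q(7)) = p(8) = 4, p(q(8)) = p(6) = 6.
Hence p ∘ q = [8 3 5 2 7 1 4 6].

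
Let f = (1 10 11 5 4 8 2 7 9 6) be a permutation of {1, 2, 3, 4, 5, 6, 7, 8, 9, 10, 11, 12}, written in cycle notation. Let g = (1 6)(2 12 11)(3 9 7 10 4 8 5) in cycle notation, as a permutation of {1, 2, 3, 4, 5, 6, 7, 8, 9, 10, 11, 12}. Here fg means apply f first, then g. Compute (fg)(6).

6

First apply f: f(6) = 1, then g(1) = 6. Thus (fg)(6) = 6.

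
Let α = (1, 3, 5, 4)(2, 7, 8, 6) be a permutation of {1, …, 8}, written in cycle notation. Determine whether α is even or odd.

The cycle lengths are 4, 4.
A cycle is odd iff its length is even; α has 2 even-length cycles, so sgn(α) = (−1)^2 and α is even.

even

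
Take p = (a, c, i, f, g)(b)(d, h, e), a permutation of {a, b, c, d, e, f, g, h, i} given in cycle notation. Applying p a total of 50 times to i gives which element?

i

i lies in the 5-cycle (a, c, i, f, g).
On a 5-cycle, p^5 is the identity, so p^50 = p^0 there (50 ≡ 0 mod 5).
So p^50(i) = i.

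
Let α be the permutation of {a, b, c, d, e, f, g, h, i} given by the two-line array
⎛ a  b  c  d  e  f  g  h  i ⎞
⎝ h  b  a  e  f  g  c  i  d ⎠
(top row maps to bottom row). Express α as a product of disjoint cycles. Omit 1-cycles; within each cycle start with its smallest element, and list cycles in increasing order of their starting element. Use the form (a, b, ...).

(a, h, i, d, e, f, g, c)

Iterating α from a gives a → h → i → d → e → f → g → c → a; that is the 8-cycle (a, h, i, d, e, f, g, c).
Continuing from each remaining unvisited element yields (a, h, i, d, e, f, g, c).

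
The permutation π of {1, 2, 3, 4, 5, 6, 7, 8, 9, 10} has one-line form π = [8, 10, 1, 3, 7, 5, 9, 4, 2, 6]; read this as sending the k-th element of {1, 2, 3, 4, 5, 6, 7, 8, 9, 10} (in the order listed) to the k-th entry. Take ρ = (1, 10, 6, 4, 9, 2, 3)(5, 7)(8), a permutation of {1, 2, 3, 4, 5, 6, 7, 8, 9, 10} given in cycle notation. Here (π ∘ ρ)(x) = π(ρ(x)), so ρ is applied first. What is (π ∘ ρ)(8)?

First apply ρ: ρ(8) = 8, then π(8) = 4. Thus (π ∘ ρ)(8) = 4.

4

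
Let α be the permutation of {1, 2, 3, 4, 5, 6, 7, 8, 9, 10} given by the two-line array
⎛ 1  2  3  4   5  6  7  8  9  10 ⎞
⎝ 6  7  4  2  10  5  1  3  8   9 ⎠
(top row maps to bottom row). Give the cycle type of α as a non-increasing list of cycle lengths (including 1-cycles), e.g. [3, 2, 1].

[10]

The disjoint cycles are (1 6 5 10 9 8 3 4 2 7), with lengths 10 in non-increasing order.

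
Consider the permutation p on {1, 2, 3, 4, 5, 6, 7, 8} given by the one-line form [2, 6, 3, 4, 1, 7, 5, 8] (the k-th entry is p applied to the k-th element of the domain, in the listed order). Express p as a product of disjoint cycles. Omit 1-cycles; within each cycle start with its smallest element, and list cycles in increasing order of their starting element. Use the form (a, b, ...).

From 1: 1 → 2 → 6 → 7 → 5 → 1, closing the cycle (1, 2, 6, 7, 5).
Continuing from each remaining unvisited element yields (1, 2, 6, 7, 5).

(1, 2, 6, 7, 5)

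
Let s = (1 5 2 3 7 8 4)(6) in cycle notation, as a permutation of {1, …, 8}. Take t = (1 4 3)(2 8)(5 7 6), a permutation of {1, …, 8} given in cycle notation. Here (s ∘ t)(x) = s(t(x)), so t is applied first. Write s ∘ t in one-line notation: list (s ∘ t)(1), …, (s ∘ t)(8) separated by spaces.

Chase each element through t then s: 1 → 4 → 1; 2 → 8 → 4; 3 → 1 → 5; 4 → 3 → 7; 5 → 7 → 8; 6 → 5 → 2; 7 → 6 → 6; 8 → 2 → 3.
So s ∘ t in one-line form is 1 4 5 7 8 2 6 3.

1 4 5 7 8 2 6 3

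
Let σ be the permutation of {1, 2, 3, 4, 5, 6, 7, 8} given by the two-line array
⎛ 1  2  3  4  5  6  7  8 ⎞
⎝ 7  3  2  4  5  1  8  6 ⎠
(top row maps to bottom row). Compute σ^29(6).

1

Tracing 6 → 1 → … returns to 6 after 4 steps, so 6 lies in a 4-cycle (1, 7, 8, 6).
Powers repeat with period 4 on this cycle, and 29 mod 4 = 1, so σ^29(6) = σ^1(6).
Advancing 1 step from 6: 6 → 1.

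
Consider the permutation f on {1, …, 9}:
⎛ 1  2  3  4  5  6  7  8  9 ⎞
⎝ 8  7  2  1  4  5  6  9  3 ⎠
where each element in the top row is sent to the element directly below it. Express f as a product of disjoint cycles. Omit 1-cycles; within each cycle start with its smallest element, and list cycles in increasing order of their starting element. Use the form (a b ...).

From 1: 1 → 8 → 9 → 3 → 2 → 7 → 6 → 5 → 4 → 1, closing the cycle (1 8 9 3 2 7 6 5 4).
Continuing from each remaining unvisited element yields (1 8 9 3 2 7 6 5 4).

(1 8 9 3 2 7 6 5 4)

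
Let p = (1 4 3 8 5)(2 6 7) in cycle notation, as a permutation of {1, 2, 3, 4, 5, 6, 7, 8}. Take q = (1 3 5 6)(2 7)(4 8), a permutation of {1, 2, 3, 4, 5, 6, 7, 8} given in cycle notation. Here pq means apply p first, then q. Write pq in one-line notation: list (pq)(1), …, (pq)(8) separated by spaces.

Chase each element through p then q: 1 → 4 → 8; 2 → 6 → 1; 3 → 8 → 4; 4 → 3 → 5; 5 → 1 → 3; 6 → 7 → 2; 7 → 2 → 7; 8 → 5 → 6.
So pq in one-line form is 8 1 4 5 3 2 7 6.

8 1 4 5 3 2 7 6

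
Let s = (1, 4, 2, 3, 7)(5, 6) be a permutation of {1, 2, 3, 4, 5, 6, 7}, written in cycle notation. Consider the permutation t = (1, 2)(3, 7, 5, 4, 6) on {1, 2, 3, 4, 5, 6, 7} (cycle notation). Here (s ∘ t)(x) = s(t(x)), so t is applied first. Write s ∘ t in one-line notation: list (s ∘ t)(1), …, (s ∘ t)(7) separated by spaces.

3 4 1 5 2 7 6

(s ∘ t)(x) = s(t(x)). Computing each image: s(t(1)) = s(2) = 3, s(t(2)) = s(1) = 4, s(t(3)) = s(7) = 1, s(t(4)) = s(6) = 5, s(t(5)) = s(4) = 2, s(t(6)) = s(3) = 7, s(t(7)) = s(5) = 6.
Hence s ∘ t = [3 4 1 5 2 7 6].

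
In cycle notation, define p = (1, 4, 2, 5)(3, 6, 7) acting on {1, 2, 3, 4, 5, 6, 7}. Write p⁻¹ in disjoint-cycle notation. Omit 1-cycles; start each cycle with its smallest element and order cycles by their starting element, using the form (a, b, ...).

If p sends a → b within a cycle, p⁻¹ sends b → a; equivalently, reverse each cycle.
Reversing each cycle of p and rotating so the smallest element leads gives (1, 5, 2, 4)(3, 7, 6).

(1, 5, 2, 4)(3, 7, 6)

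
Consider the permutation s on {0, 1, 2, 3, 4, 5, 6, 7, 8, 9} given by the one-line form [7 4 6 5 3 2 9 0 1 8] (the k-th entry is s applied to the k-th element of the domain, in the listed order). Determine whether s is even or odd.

even

In disjoint-cycle form the cycle lengths are 8, 2.
A cycle is odd iff its length is even; s has 2 even-length cycles, so sgn(s) = (−1)^2 and s is even.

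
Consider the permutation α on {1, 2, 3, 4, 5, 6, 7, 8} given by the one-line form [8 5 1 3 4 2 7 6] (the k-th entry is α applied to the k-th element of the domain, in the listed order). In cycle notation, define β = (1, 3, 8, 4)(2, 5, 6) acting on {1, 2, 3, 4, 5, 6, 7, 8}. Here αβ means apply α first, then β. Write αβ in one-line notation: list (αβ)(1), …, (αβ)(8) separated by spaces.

4 6 3 8 1 5 7 2

Chase each element through α then β: 1 → 8 → 4; 2 → 5 → 6; 3 → 1 → 3; 4 → 3 → 8; 5 → 4 → 1; 6 → 2 → 5; 7 → 7 → 7; 8 → 6 → 2.
So αβ in one-line form is 4 6 3 8 1 5 7 2.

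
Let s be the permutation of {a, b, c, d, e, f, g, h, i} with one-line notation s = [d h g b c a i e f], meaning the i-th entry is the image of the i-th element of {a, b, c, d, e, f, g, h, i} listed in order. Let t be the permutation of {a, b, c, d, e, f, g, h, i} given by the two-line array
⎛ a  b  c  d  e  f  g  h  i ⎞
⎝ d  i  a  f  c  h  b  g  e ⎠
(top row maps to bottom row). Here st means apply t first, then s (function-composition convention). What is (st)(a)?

(st)(a) = s(t(a)). t(a) = d, then s(d) = b. So (st)(a) = b.

b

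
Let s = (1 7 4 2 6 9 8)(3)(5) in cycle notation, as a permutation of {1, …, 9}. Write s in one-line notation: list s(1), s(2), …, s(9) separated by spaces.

Image by image: 1↦7, 2↦6, 3↦3, 4↦2, 5↦5, 6↦9, 7↦4, 8↦1, 9↦8.
Listing these in domain order gives 7 6 3 2 5 9 4 1 8.

7 6 3 2 5 9 4 1 8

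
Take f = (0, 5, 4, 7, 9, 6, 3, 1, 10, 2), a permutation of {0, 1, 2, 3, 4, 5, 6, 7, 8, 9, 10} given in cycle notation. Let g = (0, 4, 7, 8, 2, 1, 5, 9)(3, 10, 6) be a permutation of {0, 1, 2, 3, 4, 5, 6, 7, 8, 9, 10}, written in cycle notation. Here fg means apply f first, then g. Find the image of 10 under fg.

1

(fg)(10) = g(f(10)). f(10) = 2, then g(2) = 1. So (fg)(10) = 1.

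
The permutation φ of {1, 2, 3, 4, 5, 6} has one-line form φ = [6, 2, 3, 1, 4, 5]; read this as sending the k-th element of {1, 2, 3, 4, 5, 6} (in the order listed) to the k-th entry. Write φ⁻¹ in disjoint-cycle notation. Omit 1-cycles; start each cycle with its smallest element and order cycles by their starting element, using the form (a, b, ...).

(1, 4, 5, 6)

First write φ in disjoint cycles: (1, 6, 5, 4).
The inverse reverses every cycle; in canonical form, φ⁻¹ = (1, 4, 5, 6).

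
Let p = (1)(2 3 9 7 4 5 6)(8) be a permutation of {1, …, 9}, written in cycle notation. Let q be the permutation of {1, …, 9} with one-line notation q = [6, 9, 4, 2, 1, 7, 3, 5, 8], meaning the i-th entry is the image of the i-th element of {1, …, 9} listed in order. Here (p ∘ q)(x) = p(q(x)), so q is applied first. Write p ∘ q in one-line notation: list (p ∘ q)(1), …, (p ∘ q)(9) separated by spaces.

(p ∘ q)(x) = p(q(x)). Computing each image: p(q(1)) = p(6) = 2, p(q(2)) = p(9) = 7, p(q(3)) = p(4) = 5, p(q(4)) = p(2) = 3, p(q(5)) = p(1) = 1, p(q(6)) = p(7) = 4, p(q(7)) = p(3) = 9, p(q(8)) = p(5) = 6, p(q(9)) = p(8) = 8.
Hence p ∘ q = [2 7 5 3 1 4 9 6 8].

2 7 5 3 1 4 9 6 8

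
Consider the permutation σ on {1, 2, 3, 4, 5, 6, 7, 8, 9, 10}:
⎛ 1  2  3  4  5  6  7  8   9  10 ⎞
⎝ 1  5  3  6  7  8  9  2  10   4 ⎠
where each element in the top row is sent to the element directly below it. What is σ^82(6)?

Tracing 6 → 8 → … returns to 6 after 8 steps, so 6 lies in an 8-cycle (2 5 7 9 10 4 6 8).
Powers repeat with period 8 on this cycle, and 82 mod 8 = 2, so σ^82(6) = σ^2(6).
Stepping 2 places around the cycle: 6 → 8 → 2.

2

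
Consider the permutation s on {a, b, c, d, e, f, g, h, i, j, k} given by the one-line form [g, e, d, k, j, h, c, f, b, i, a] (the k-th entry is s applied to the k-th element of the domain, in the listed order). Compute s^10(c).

c

Tracing c → d → … returns to c after 5 steps, so c lies in a 5-cycle (a, g, c, d, k).
Since the cycle has length 5, s^10 acts on it the same as s^0 (10 mod 5 = 0).
So s^10(c) = c.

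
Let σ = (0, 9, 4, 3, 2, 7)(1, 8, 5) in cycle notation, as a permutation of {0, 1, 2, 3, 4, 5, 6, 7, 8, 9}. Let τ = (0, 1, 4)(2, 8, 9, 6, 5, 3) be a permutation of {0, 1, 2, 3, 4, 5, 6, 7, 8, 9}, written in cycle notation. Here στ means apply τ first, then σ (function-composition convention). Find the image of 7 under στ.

First apply τ: τ(7) = 7, then σ(7) = 0. Thus (στ)(7) = 0.

0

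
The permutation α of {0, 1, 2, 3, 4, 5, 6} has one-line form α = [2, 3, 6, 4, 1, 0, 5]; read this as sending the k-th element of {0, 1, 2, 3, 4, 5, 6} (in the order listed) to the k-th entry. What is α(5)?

0

5 is element number 6 of the domain, and entry number 6 of the one-line form is 0, so α(5) = 0.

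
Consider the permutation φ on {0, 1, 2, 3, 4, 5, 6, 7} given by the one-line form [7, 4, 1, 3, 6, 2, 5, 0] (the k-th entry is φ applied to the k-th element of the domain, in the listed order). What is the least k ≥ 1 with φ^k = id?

10

The disjoint-cycle form of φ has cycle lengths 5, 2, 1.
Since disjoint cycles commute, ord(φ) = lcm(5, 2) = 10.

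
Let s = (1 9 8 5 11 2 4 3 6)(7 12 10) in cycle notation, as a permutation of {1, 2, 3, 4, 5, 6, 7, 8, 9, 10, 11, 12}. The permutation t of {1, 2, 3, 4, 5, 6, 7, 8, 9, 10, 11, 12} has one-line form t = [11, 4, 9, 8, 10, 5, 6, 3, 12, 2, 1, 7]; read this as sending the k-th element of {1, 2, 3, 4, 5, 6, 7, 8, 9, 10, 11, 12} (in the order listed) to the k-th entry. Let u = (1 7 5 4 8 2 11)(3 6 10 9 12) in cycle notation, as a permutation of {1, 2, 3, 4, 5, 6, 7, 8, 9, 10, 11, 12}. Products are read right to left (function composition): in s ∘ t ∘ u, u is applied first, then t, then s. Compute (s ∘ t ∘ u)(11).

2

Chase 11: u(11) = 1; t(1) = 11; s(11) = 2. Hence (s ∘ t ∘ u)(11) = 2.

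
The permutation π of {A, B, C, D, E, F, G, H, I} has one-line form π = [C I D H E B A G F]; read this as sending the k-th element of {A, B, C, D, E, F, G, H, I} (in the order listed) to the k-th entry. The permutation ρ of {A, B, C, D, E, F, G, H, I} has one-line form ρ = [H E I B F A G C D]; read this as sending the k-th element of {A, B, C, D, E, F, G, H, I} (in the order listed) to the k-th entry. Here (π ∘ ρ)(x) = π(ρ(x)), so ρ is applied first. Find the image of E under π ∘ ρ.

B

First apply ρ: ρ(E) = F, then π(F) = B. Thus (π ∘ ρ)(E) = B.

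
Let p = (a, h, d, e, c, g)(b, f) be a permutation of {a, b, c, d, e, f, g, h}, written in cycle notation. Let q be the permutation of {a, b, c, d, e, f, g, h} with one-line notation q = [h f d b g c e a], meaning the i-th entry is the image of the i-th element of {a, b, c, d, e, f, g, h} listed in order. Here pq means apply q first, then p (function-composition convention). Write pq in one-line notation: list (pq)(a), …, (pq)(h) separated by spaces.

d b e f a g c h

For each element, apply q then p: a → h → d; b → f → b; c → d → e; d → b → f; e → g → a; f → c → g; g → e → c; h → a → h.
Collecting the images, pq = [d b e f a g c h].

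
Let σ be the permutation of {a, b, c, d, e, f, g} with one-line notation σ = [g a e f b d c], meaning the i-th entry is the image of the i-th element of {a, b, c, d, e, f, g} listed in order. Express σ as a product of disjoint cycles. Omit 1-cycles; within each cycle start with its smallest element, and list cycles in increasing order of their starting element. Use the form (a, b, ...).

(a, g, c, e, b)(d, f)

Iterating σ from a gives a → g → c → e → b → a; that is the 5-cycle (a, g, c, e, b).
Continuing from each remaining unvisited element yields (a, g, c, e, b)(d, f).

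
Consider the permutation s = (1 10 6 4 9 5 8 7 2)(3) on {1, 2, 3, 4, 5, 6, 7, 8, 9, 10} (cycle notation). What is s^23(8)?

6

8 lies in the 9-cycle (1 10 6 4 9 5 8 7 2).
Powers repeat with period 9 on this cycle, and 23 mod 9 = 5, so s^23(8) = s^5(8).
Stepping 5 places around the cycle: 8 → 7 → 2 → 1 → 10 → 6.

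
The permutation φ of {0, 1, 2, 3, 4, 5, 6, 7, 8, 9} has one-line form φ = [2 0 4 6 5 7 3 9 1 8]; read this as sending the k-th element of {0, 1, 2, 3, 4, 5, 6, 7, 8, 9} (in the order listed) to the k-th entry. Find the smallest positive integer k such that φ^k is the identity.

8

Decomposing into disjoint cycles gives cycle lengths 8, 2.
Since disjoint cycles commute, ord(φ) = lcm(8, 2) = 8.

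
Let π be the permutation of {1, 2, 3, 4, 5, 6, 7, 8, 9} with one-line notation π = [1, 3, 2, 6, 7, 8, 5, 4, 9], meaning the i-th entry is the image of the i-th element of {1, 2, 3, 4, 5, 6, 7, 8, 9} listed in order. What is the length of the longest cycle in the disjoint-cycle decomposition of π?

3

Decomposing into disjoint cycles gives (2, 3)(4, 6, 8)(5, 7); the longest has length 3.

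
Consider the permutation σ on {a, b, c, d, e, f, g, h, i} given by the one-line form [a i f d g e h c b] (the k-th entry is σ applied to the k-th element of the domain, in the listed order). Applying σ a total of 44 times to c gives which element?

h

Tracing c → f → … returns to c after 5 steps, so c lies in a 5-cycle (c f e g h).
On a 5-cycle, σ^5 is the identity, so σ^44 = σ^4 there (44 ≡ 4 mod 5).
Advancing 4 steps from c: c → f → e → g → h.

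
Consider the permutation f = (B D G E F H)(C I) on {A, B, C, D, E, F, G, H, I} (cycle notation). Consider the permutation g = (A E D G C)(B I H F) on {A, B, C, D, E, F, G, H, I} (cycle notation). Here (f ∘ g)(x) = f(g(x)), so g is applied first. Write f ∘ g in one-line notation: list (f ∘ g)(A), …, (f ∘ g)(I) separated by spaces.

F C A E G D I H B

Chase each element through g then f: A → E → F; B → I → C; C → A → A; D → G → E; E → D → G; F → B → D; G → C → I; H → F → H; I → H → B.
So f ∘ g in one-line form is F C A E G D I H B.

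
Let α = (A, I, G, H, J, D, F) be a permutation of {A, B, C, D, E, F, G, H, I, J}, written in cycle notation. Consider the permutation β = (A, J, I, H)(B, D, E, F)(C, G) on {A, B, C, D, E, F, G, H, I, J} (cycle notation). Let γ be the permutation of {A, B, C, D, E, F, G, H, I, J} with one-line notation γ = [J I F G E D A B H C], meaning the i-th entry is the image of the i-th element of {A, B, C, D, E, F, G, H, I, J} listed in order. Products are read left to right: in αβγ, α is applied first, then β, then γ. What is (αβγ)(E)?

Apply the permutations in order: α(E) = E, then β(E) = F, then γ(F) = D. So (αβγ)(E) = D.

D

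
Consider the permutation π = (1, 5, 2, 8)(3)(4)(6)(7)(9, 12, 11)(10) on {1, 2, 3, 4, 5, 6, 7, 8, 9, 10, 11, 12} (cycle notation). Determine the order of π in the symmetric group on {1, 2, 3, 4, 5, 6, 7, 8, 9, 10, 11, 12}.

The disjoint cycles have lengths 4, 3, 1, 1, 1, 1, 1.
The order is lcm(4, 3) = 12.

12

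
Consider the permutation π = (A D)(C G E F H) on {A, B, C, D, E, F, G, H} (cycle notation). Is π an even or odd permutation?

The cycle lengths are 5, 2, 1.
A cycle of length ℓ contributes ℓ−1 transpositions, so π is a product of 4 + 1 = 5 transpositions — odd.

odd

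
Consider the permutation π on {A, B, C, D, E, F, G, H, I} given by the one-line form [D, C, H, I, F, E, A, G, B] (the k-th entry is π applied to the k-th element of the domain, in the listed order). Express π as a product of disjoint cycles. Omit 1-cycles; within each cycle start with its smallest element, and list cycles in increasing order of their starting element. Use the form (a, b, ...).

(A, D, I, B, C, H, G)(E, F)

From A: A → D → I → B → C → H → G → A, closing the cycle (A, D, I, B, C, H, G).
Continuing from each remaining unvisited element yields (A, D, I, B, C, H, G)(E, F).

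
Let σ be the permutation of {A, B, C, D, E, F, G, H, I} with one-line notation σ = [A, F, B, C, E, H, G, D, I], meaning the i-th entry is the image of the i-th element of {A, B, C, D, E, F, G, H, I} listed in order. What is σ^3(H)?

Tracing H → D → … returns to H after 5 steps, so H lies in a 5-cycle (B, F, H, D, C).
Stepping 3 places around the cycle: H → D → C → B.

B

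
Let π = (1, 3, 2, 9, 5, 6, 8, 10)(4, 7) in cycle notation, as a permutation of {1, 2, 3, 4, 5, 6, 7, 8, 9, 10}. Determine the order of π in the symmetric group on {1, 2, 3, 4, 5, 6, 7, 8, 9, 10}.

The disjoint cycles have lengths 8, 2.
Since disjoint cycles commute, ord(π) = lcm(8, 2) = 8.

8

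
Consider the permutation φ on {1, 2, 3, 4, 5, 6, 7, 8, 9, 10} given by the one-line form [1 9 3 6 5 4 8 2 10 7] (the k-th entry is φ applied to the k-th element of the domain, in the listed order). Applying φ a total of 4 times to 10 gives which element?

Tracing 10 → 7 → … returns to 10 after 5 steps, so 10 lies in a 5-cycle (2 9 10 7 8).
Stepping 4 places around the cycle: 10 → 7 → 8 → 2 → 9.

9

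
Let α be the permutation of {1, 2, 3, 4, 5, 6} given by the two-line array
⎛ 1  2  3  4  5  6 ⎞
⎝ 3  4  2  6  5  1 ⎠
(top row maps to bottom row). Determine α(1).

3

The entry below 1 in the array is 3, so α(1) = 3.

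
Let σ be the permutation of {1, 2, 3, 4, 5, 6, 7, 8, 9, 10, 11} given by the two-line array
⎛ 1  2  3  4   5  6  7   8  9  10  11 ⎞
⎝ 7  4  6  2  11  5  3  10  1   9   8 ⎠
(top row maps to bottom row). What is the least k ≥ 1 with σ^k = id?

18

Decomposing into disjoint cycles gives cycle lengths 9, 2.
The order is lcm(9, 2) = 18.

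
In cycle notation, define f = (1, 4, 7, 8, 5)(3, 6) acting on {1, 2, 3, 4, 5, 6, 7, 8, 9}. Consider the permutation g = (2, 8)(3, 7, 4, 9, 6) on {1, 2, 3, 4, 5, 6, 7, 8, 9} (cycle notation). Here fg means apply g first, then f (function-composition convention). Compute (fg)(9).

3

First apply g: g(9) = 6, then f(6) = 3. Thus (fg)(9) = 3.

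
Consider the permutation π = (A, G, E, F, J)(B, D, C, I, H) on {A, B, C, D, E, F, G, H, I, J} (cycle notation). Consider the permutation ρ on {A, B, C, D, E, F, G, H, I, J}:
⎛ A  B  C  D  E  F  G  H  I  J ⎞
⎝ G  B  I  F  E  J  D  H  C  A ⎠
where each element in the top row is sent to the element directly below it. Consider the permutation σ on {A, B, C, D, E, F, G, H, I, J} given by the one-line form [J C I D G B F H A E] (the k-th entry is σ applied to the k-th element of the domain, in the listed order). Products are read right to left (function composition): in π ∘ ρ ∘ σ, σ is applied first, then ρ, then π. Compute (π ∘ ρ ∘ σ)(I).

E

(π ∘ ρ ∘ σ)(I) = π(ρ(σ(I))). σ(I) = A, then ρ(A) = G, then π(G) = E, so the result is E.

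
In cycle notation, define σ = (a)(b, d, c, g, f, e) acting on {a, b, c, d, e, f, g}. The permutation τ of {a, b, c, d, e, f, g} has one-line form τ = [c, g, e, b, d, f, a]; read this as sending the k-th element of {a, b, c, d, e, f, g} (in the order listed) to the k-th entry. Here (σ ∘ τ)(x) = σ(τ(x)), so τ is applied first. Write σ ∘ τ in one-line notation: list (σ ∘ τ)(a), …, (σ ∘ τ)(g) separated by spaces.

For each element, apply τ then σ: a → c → g; b → g → f; c → e → b; d → b → d; e → d → c; f → f → e; g → a → a.
So σ ∘ τ in one-line form is g f b d c e a.

g f b d c e a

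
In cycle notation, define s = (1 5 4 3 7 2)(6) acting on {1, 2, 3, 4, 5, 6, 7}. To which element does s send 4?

In the cycle (1 5 4 3 7 2), 4 is followed by 3, so s(4) = 3.

3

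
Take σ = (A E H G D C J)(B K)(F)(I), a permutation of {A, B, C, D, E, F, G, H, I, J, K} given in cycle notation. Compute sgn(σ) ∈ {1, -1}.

The cycle lengths are 7, 2, 1, 1.
A cycle is odd iff its length is even; σ has 1 even-length cycle, so sgn(σ) = (−1)^1 and σ is odd.

-1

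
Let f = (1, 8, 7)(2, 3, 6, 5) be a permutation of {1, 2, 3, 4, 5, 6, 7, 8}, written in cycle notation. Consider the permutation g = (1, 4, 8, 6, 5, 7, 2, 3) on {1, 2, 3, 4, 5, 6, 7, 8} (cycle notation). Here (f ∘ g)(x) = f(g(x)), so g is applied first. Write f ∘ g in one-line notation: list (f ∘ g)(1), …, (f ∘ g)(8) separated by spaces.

Chase each element through g then f: 1 → 4 → 4; 2 → 3 → 6; 3 → 1 → 8; 4 → 8 → 7; 5 → 7 → 1; 6 → 5 → 2; 7 → 2 → 3; 8 → 6 → 5.
Collecting the images, f ∘ g = [4 6 8 7 1 2 3 5].

4 6 8 7 1 2 3 5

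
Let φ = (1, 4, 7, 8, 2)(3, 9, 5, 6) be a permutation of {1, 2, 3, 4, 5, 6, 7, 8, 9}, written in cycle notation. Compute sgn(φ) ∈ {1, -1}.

The cycle lengths are 5, 4.
A cycle is odd iff its length is even; φ has 1 even-length cycle, so sgn(φ) = (−1)^1 and φ is odd.

-1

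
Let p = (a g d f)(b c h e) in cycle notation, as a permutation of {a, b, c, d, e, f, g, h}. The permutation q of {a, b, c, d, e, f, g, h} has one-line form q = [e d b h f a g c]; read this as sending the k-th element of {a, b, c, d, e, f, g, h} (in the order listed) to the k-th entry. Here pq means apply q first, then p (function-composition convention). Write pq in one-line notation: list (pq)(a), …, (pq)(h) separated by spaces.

b f c e a g d h

For each element, apply q then p: a → e → b; b → d → f; c → b → c; d → h → e; e → f → a; f → a → g; g → g → d; h → c → h.
So pq in one-line form is b f c e a g d h.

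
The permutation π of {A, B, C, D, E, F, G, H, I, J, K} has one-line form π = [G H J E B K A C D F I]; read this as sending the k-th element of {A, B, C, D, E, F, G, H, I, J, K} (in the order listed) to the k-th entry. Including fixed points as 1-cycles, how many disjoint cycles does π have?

2

The cycle decomposition is (A, G)(B, H, C, J, F, K, I, D, E), which has 2 cycles (counting 1-cycles).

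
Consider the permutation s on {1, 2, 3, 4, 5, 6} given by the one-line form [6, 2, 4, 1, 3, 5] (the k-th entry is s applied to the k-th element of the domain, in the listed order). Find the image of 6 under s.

6 is element number 6 of the domain, and entry number 6 of the one-line form is 5, so s(6) = 5.

5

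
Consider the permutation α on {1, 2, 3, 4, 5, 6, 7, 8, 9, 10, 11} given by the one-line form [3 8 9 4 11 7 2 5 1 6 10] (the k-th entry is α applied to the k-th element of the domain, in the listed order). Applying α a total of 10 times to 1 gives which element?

3

Tracing 1 → 3 → … returns to 1 after 3 steps, so 1 lies in a 3-cycle (1 3 9).
Since the cycle has length 3, α^10 acts on it the same as α^1 (10 mod 3 = 1).
Advancing 1 step from 1: 1 → 3.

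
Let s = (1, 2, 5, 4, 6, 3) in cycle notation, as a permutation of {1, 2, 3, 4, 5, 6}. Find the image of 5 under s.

5 appears in (1, 2, 5, 4, 6, 3); the next entry (wrapping around) is 4.

4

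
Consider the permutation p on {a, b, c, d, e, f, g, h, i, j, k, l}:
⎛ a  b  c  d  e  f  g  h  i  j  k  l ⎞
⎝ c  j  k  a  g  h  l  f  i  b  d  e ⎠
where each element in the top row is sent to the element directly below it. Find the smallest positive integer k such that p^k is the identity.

12

Decomposing into disjoint cycles gives cycle lengths 4, 3, 2, 2, 1.
Since disjoint cycles commute, ord(p) = lcm(4, 3, 2, 2) = 12.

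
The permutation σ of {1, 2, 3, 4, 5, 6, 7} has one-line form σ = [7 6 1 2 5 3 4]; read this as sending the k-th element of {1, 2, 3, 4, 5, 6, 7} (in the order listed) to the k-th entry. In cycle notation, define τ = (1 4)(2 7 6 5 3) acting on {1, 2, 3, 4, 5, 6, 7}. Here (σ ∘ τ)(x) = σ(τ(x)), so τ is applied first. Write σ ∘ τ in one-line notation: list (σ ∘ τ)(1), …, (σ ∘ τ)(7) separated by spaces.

2 4 6 7 1 5 3

(σ ∘ τ)(x) = σ(τ(x)). Computing each image: σ(τ(1)) = σ(4) = 2, σ(τ(2)) = σ(7) = 4, σ(τ(3)) = σ(2) = 6, σ(τ(4)) = σ(1) = 7, σ(τ(5)) = σ(3) = 1, σ(τ(6)) = σ(5) = 5, σ(τ(7)) = σ(6) = 3.
Hence σ ∘ τ = [2 4 6 7 1 5 3].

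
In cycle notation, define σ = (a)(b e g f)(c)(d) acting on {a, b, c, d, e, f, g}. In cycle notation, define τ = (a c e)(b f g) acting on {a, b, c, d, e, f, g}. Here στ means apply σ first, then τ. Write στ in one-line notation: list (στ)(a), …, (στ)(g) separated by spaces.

(στ)(x) = τ(σ(x)). Computing each image: τ(σ(a)) = τ(a) = c, τ(σ(b)) = τ(e) = a, τ(σ(c)) = τ(c) = e, τ(σ(d)) = τ(d) = d, τ(σ(e)) = τ(g) = b, τ(σ(f)) = τ(b) = f, τ(σ(g)) = τ(f) = g.
Hence στ = [c a e d b f g].

c a e d b f g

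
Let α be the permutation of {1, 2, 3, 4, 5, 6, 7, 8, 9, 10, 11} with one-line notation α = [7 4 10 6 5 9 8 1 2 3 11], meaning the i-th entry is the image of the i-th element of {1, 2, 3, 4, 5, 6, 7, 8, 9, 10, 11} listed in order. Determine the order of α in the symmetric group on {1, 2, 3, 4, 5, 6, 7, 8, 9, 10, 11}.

Writing α as disjoint cycles, the cycle lengths are 4, 3, 2, 1, 1.
Since disjoint cycles commute, ord(α) = lcm(4, 3, 2) = 12.

12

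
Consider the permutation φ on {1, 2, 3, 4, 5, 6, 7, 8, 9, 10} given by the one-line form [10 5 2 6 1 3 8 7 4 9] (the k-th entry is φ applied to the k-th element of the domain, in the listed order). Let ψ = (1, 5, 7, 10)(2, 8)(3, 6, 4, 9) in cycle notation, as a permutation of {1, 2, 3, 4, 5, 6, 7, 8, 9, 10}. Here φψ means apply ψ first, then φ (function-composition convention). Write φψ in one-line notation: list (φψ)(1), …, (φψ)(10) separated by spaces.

For each element, apply ψ then φ: 1 → 5 → 1; 2 → 8 → 7; 3 → 6 → 3; 4 → 9 → 4; 5 → 7 → 8; 6 → 4 → 6; 7 → 10 → 9; 8 → 2 → 5; 9 → 3 → 2; 10 → 1 → 10.
So φψ in one-line form is 1 7 3 4 8 6 9 5 2 10.

1 7 3 4 8 6 9 5 2 10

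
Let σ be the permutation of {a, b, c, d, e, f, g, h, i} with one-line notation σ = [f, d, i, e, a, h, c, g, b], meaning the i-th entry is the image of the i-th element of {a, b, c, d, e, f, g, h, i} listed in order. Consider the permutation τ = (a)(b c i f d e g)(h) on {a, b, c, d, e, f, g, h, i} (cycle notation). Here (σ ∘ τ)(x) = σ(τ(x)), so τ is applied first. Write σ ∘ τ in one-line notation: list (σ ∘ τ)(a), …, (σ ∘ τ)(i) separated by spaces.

Chase each element through τ then σ: a → a → f; b → c → i; c → i → b; d → e → a; e → g → c; f → d → e; g → b → d; h → h → g; i → f → h.
So σ ∘ τ in one-line form is f i b a c e d g h.

f i b a c e d g h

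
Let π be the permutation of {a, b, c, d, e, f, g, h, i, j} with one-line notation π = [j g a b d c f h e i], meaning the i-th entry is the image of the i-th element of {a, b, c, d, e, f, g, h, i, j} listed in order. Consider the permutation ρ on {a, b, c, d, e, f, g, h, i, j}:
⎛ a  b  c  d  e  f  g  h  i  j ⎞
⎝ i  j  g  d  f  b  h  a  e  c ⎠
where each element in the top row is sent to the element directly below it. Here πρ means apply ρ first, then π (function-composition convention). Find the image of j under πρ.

a

First apply ρ: ρ(j) = c, then π(c) = a. Thus (πρ)(j) = a.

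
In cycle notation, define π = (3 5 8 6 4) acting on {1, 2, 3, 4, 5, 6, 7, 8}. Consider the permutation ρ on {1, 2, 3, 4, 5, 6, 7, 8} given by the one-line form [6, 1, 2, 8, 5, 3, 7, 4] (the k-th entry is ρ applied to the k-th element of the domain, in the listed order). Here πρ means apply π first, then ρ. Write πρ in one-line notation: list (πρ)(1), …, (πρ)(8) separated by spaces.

6 1 5 2 4 8 7 3

Chase each element through π then ρ: 1 → 1 → 6; 2 → 2 → 1; 3 → 5 → 5; 4 → 3 → 2; 5 → 8 → 4; 6 → 4 → 8; 7 → 7 → 7; 8 → 6 → 3.
Collecting the images, πρ = [6 1 5 2 4 8 7 3].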